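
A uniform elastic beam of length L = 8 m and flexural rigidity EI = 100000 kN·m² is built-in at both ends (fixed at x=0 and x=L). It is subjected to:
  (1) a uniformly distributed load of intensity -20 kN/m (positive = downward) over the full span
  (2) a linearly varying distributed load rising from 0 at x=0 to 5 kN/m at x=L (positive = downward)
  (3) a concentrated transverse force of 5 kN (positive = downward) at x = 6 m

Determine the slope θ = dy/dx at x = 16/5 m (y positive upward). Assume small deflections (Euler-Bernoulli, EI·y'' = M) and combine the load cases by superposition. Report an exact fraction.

θ(16/5) = 2051/6250000 rad

Load 1 — uniform load w=-20 kN/m over full span:
  θ_1 = -wx(L-x)(L-2x)/(12EI) = -(-20)·(16/5)·(8-(16/5))·(8-2·(16/5))/(12·100000) = 32/78125 rad
Load 2 — triangular load w₀=5 kN/m (0→w₀ over full span):
  θ_2 = -w₀(2x(L-x)(L-2x)(x+2L)+x²(L-x)²)/(120LEI) = -5·(2·(16/5)·(8-(16/5))·(8-2·(16/5))·((16/5)+2·8)+(16/5)²·(8-(16/5))²)/(120·8·100000) = -24/390625 rad
Load 3 — point force P=5 kN at a=6 m (b=L-a=2):
  θ_3 = -Pb²x(2aL-(3a+b)x)/(2L³EI)  [x≤a] = -5·2²·(16/5)·(2·6·8-(3·6+2)·(16/5))/(2·8³·100000) = -1/50000 rad
Superposition: θ = Σ θ_i = 2051/6250000 rad ≈ 0.000328 rad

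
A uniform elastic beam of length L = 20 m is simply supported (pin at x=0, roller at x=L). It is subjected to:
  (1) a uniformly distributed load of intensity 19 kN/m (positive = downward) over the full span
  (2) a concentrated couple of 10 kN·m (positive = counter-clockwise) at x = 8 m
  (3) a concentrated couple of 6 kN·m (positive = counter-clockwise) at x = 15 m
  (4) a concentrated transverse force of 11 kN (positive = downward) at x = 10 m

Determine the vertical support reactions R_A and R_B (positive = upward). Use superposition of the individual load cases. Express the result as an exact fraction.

Load 1 — uniform load w=19 kN/m over full span:
  R_A = wL/2 = 19·20/2 = 190 kN
  R_B = wL/2 = 19·20/2 = 190 kN
Load 2 — applied couple M₀=10 kN·m at a=8 m (b=L-a=12):
  R_A = M₀/L = 10/20 = 1/2 kN
  R_B = -M₀/L = -10/20 = -1/2 kN
Load 3 — applied couple M₀=6 kN·m at a=15 m (b=L-a=5):
  R_A = M₀/L = 6/20 = 3/10 kN
  R_B = -M₀/L = -6/20 = -3/10 kN
Load 4 — point force P=11 kN at a=10 m (b=L-a=10):
  R_A = Pb/L = 11·10/20 = 11/2 kN
  R_B = Pa/L = 11·10/20 = 11/2 kN
Superposition: R_A = 1963/10 kN, R_B = 1947/10 kN

R_A = 1963/10 kN, R_B = 1947/10 kN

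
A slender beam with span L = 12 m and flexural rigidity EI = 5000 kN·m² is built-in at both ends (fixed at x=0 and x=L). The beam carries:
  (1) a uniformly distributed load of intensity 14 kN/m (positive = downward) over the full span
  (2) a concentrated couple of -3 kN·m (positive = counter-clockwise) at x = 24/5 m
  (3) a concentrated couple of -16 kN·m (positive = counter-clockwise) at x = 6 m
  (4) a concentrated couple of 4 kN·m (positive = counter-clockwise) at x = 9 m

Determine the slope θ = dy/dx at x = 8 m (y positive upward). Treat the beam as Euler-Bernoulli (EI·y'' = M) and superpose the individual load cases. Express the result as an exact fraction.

Load 1 — uniform load w=14 kN/m over full span:
  θ_1 = -wx(L-x)(L-2x)/(12EI) = -14·8·(12-8)·(12-2·8)/(12·5000) = 56/1875 rad
Load 2 — applied couple M₀=-3 kN·m at a=24/5 m (b=L-a=36/5):
  θ_2 = (R_Ax²/2 - M_Ax - M₀(x-a))/EI  [x>a] with R_A=-9/25, M_A=-9/25 = ((-9/25)·8²/2 - (-9/25)·8 - (-3)·(8-(24/5)))/5000 = 3/15625 rad
Load 3 — applied couple M₀=-16 kN·m at a=6 m (b=L-a=6):
  θ_3 = (R_Ax²/2 - M_Ax - M₀(x-a))/EI  [x>a] with R_A=-2, M_A=-4 = ((-2)·8²/2 - (-4)·8 - (-16)·(8-6))/5000 = 0 rad
Load 4 — applied couple M₀=4 kN·m at a=9 m (b=L-a=3):
  θ_4 = (R_Ax²/2 - M_Ax)/EI  [x≤a] with R_A=3/8, M_A=5/4 = ((3/8)·8²/2 - (5/4)·8)/5000 = 1/2500 rad
Superposition: θ = Σ θ_i = 5711/187500 rad ≈ 0.030459 rad

θ(8) = 5711/187500 rad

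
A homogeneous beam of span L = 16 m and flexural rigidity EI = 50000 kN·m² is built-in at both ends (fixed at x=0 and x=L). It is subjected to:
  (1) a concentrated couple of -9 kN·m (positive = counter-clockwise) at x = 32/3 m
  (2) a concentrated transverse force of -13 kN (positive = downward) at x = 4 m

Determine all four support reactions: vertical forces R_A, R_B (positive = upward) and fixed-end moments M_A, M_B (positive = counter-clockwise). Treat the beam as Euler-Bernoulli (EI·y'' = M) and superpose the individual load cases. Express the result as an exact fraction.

R_A = -375/32 kN, M_A = -129/4 kN·m, R_B = -41/32 kN, M_B = 39/4 kN·m

Load 1 — applied couple M₀=-9 kN·m at a=32/3 m (b=L-a=16/3):
  R_A = 6M₀ab/L³ = 6·(-9)·(32/3)·(16/3)/16³ = -3/4 kN
  M_A = M₀b(2a-b)/L² = (-9)·(16/3)·(2·(32/3)-(16/3))/16² = -3 kN·m
  R_B = -6M₀ab/L³ = -6·(-9)·(32/3)·(16/3)/16³ = 3/4 kN
  M_B = M₀a(2b-a)/L² = (-9)·(32/3)·(2·(16/3)-(32/3))/16² = 0 kN·m
Load 2 — point force P=-13 kN at a=4 m (b=L-a=12):
  R_A = Pb²(3a+b)/L³ = (-13)·12²·(3·4+12)/16³ = -351/32 kN
  M_A = Pab²/L² = (-13)·4·12²/16² = -117/4 kN·m
  R_B = Pa²(a+3b)/L³ = (-13)·4²·(4+3·12)/16³ = -65/32 kN
  M_B = -Pa²b/L² = -(-13)·4²·12/16² = 39/4 kN·m
Superposition: R_A = -375/32 kN, M_A = -129/4 kN·m, R_B = -41/32 kN, M_B = 39/4 kN·m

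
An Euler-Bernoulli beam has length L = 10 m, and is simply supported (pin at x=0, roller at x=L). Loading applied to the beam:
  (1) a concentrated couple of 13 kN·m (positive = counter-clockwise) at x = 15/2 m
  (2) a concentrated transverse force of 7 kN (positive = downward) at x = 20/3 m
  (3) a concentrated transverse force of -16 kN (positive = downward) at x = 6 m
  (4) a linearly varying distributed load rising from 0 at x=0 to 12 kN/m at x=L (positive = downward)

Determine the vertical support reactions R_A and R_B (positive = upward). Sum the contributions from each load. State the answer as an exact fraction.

R_A = 517/30 kN, R_B = 1013/30 kN

Load 1 — applied couple M₀=13 kN·m at a=15/2 m (b=L-a=5/2):
  R_A = M₀/L = 13/10 kN
  R_B = -M₀/L = -13/10 kN
Load 2 — point force P=7 kN at a=20/3 m (b=L-a=10/3):
  R_A = Pb/L = 7·(10/3)/10 = 7/3 kN
  R_B = Pa/L = 7·(20/3)/10 = 14/3 kN
Load 3 — point force P=-16 kN at a=6 m (b=L-a=4):
  R_A = Pb/L = (-16)·4/10 = -32/5 kN
  R_B = Pa/L = (-16)·6/10 = -48/5 kN
Load 4 — triangular load w₀=12 kN/m (0→w₀ over full span):
  R_A = w₀L/6 = 12·10/6 = 20 kN
  R_B = w₀L/3 = 12·10/3 = 40 kN
Superposition: R_A = 517/30 kN, R_B = 1013/30 kN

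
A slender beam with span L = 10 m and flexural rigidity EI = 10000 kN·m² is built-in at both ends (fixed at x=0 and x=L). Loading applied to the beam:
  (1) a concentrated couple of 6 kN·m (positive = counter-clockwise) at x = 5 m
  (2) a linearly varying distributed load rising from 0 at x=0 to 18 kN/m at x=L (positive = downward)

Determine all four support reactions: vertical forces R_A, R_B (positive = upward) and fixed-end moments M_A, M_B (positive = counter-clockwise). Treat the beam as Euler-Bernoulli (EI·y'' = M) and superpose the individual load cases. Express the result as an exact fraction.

R_A = 279/10 kN, M_A = 123/2 kN·m, R_B = 621/10 kN, M_B = -177/2 kN·m

Load 1 — applied couple M₀=6 kN·m at a=5 m (b=L-a=5):
  R_A = 6M₀ab/L³ = 6·6·5·5/10³ = 9/10 kN
  M_A = M₀b(2a-b)/L² = 6·5·(2·5-5)/10² = 3/2 kN·m
  R_B = -6M₀ab/L³ = -6·6·5·5/10³ = -9/10 kN
  M_B = M₀a(2b-a)/L² = 6·5·(2·5-5)/10² = 3/2 kN·m
Load 2 — triangular load w₀=18 kN/m (0→w₀ over full span):
  R_A = 3w₀L/20 = 3·18·10/20 = 27 kN
  M_A = w₀L²/30 = 18·10²/30 = 60 kN·m
  R_B = 7w₀L/20 = 7·18·10/20 = 63 kN
  M_B = -w₀L²/20 = -18·10²/20 = -90 kN·m
Superposition: R_A = 279/10 kN, M_A = 123/2 kN·m, R_B = 621/10 kN, M_B = -177/2 kN·m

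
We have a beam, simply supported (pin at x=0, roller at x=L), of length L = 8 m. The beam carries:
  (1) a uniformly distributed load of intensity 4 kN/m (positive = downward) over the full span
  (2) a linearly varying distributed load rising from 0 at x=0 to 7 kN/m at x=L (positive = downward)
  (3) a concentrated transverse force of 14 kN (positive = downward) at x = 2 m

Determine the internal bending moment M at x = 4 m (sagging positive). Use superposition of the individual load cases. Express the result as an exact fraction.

M(4) = 74 kN·m

Load 1 — uniform load w=4 kN/m over full span:
  M_1 = wx(L-x)/2 = 4·4·(8-4)/2 = 32 kN·m
Load 2 — triangular load w₀=7 kN/m (0→w₀ over full span):
  M_2 = w₀Lx/6 - w₀x³/(6L) = 7·8·4/6 - 7·4³/(6·8) = 28 kN·m
Load 3 — point force P=14 kN at a=2 m (b=L-a=6):
  M_3 = Pa(L-x)/L  [x>a] = 14·2·(8-4)/8 = 14 kN·m
Superposition: M = Σ M_i = 74 kN·m ≈ 74.000000 kN·m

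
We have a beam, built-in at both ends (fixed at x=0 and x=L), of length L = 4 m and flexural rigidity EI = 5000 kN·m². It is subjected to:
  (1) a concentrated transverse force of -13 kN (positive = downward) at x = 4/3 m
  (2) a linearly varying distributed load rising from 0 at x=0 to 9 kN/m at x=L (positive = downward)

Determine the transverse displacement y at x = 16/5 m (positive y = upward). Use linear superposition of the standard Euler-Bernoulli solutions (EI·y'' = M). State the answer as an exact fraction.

y(16/5) = -68228/791015625 m

Load 1 — point force P=-13 kN at a=4/3 m (b=L-a=8/3):
  y_1 = -Pa²(L-x)²(3bL-(3b+a)(L-x))/(6L³EI)  [x>a] = -(-13)·(4/3)²·(4-(16/5))²·(3·(8/3)·4-(3·(8/3)+(4/3))·(4-(16/5)))/(6·4³·5000) = 1196/6328125 m
Load 2 — triangular load w₀=9 kN/m (0→w₀ over full span):
  y_2 = -w₀x²(L-x)²(x+2L)/(120LEI) = -9·(16/5)²·(4-(16/5))²·((16/5)+2·4)/(120·4·5000) = -2688/9765625 m
Superposition: y = Σ y_i = -68228/791015625 m ≈ -0.000086 m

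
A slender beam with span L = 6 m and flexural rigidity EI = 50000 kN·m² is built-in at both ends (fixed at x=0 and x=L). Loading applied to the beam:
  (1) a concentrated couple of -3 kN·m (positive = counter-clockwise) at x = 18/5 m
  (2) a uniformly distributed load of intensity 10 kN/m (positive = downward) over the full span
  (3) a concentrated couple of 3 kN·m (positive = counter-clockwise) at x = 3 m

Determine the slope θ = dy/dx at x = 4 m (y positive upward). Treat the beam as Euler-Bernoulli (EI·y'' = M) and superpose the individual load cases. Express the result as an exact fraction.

Load 1 — applied couple M₀=-3 kN·m at a=18/5 m (b=L-a=12/5):
  θ_1 = (R_Ax²/2 - M_Ax - M₀(x-a))/EI  [x>a] with R_A=-18/25, M_A=-24/25 = ((-18/25)·4²/2 - (-24/25)·4 - (-3)·(4-(18/5)))/50000 = -9/625000 rad
Load 2 — uniform load w=10 kN/m over full span:
  θ_2 = -wx(L-x)(L-2x)/(12EI) = -10·4·(6-4)·(6-2·4)/(12·50000) = 1/3750 rad
Load 3 — applied couple M₀=3 kN·m at a=3 m (b=L-a=3):
  θ_3 = (R_Ax²/2 - M_Ax - M₀(x-a))/EI  [x>a] with R_A=3/4, M_A=3/4 = ((3/4)·4²/2 - (3/4)·4 - 3·(4-3))/50000 = 0 rad
Superposition: θ = Σ θ_i = 473/1875000 rad ≈ 0.000252 rad

θ(4) = 473/1875000 rad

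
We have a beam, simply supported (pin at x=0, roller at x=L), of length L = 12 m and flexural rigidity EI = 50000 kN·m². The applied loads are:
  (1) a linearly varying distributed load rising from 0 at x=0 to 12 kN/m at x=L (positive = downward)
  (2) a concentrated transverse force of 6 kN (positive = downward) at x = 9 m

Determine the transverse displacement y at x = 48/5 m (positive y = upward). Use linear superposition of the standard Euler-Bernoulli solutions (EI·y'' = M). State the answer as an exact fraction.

Load 1 — triangular load w₀=12 kN/m (0→w₀ over full span):
  y_1 = -w₀x(7L⁴-10L²x²+3x⁴)/(360LEI) = -12·(48/5)·(7·12⁴-10·12²·(48/5)²+3·(48/5)⁴)/(360·12·50000) = -987552/48828125 m
Load 2 — point force P=6 kN at a=9 m (b=L-a=3):
  y_2 = -Pa(L-x)(2Lx-a²-x²)/(6LEI)  [x>a] = -6·9·(12-(48/5))·(2·12·(48/5)-9²-(48/5)²)/(6·12·50000) = -12879/6250000 m
Superposition: y = Σ y_i = -17410707/781250000 m ≈ -0.022286 m

y(48/5) = -17410707/781250000 m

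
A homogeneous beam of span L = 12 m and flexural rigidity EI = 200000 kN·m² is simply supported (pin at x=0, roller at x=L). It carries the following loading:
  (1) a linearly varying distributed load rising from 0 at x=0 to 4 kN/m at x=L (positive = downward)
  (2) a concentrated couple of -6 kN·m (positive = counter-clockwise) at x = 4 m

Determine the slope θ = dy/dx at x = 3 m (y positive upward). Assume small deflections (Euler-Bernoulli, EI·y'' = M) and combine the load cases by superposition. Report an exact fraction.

Load 1 — triangular load w₀=4 kN/m (0→w₀ over full span):
  θ_1 = -w₀(7L⁴-30L²x²+15x⁴)/(360LEI) = -4·(7·12⁴-30·12²·3²+15·3⁴)/(360·12·200000) = -3981/8000000 rad
Load 2 — applied couple M₀=-6 kN·m at a=4 m (b=L-a=8):
  θ_2 = (M₀x²/(2L)+C₁)/EI  [x≤a] with C₁=M₀(3b²-L²)/(6L)=-4 = ((-6)·3²/(2·12)+(-4))/200000 = -1/32000 rad
Superposition: θ = Σ θ_i = -4231/8000000 rad ≈ -0.000529 rad

θ(3) = -4231/8000000 rad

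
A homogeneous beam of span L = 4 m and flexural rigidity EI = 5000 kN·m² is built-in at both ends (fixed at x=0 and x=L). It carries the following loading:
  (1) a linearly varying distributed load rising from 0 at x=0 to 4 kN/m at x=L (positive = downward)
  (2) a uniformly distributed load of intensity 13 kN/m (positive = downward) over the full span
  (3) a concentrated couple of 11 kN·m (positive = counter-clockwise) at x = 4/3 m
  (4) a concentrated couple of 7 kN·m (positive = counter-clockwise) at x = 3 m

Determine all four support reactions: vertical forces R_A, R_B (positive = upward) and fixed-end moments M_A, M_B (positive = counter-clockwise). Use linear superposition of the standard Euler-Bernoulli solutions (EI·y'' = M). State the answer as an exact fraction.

R_A = 16337/480 kN, M_A = 5197/240 kN·m, R_B = 12463/480 kN, M_B = -4363/240 kN·m

Load 1 — triangular load w₀=4 kN/m (0→w₀ over full span):
  R_A = 3w₀L/20 = 3·4·4/20 = 12/5 kN
  M_A = w₀L²/30 = 4·4²/30 = 32/15 kN·m
  R_B = 7w₀L/20 = 7·4·4/20 = 28/5 kN
  M_B = -w₀L²/20 = -4·4²/20 = -16/5 kN·m
Load 2 — uniform load w=13 kN/m over full span:
  R_A = wL/2 = 13·4/2 = 26 kN
  M_A = wL²/12 = 13·4²/12 = 52/3 kN·m
  R_B = wL/2 = 13·4/2 = 26 kN
  M_B = -wL²/12 = -13·4²/12 = -52/3 kN·m
Load 3 — applied couple M₀=11 kN·m at a=4/3 m (b=L-a=8/3):
  R_A = 6M₀ab/L³ = 6·11·(4/3)·(8/3)/4³ = 11/3 kN
  M_A = M₀b(2a-b)/L² = 11·(8/3)·(2·(4/3)-(8/3))/4² = 0 kN·m
  R_B = -6M₀ab/L³ = -6·11·(4/3)·(8/3)/4³ = -11/3 kN
  M_B = M₀a(2b-a)/L² = 11·(4/3)·(2·(8/3)-(4/3))/4² = 11/3 kN·m
Load 4 — applied couple M₀=7 kN·m at a=3 m (b=L-a=1):
  R_A = 6M₀ab/L³ = 6·7·3·1/4³ = 63/32 kN
  M_A = M₀b(2a-b)/L² = 7·1·(2·3-1)/4² = 35/16 kN·m
  R_B = -6M₀ab/L³ = -6·7·3·1/4³ = -63/32 kN
  M_B = M₀a(2b-a)/L² = 7·3·(2·1-3)/4² = -21/16 kN·m
Superposition: R_A = 16337/480 kN, M_A = 5197/240 kN·m, R_B = 12463/480 kN, M_B = -4363/240 kN·m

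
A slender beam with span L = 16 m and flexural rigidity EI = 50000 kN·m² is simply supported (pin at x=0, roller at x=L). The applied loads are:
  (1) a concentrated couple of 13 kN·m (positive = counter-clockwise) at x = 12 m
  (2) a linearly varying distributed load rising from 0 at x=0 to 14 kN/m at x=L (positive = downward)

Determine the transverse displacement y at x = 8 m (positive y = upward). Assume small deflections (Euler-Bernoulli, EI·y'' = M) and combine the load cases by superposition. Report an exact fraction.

Load 1 — applied couple M₀=13 kN·m at a=12 m (b=L-a=4):
  y_1 = (M₀x³/(6L)+C₁x)/EI  [x≤a] with C₁=M₀(3b²-L²)/(6L)=-169/6 = (13·8³/(6·16)+(-169/6)·8)/50000 = -39/12500 m
Load 2 — triangular load w₀=14 kN/m (0→w₀ over full span):
  y_2 = -w₀x(7L⁴-10L²x²+3x⁴)/(360LEI) = -14·8·(7·16⁴-10·16²·8²+3·8⁴)/(360·16·50000) = -224/1875 m
Superposition: y = Σ y_i = -4597/37500 m ≈ -0.122587 m

y(8) = -4597/37500 m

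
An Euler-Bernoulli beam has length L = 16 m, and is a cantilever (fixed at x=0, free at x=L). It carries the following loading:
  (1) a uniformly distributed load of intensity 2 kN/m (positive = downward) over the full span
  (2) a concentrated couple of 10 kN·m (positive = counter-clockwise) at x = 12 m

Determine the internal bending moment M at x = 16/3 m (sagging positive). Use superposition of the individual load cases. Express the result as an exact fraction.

Load 1 — uniform load w=2 kN/m over full span:
  M_1 = -w(L-x)²/2 = -2·(16-(16/3))²/2 = -1024/9 kN·m
Load 2 — applied couple M₀=10 kN·m at a=12 m (b=L-a=4):
  M_2 = M₀  [x≤a] = 10 = 10 kN·m
Superposition: M = Σ M_i = -934/9 kN·m ≈ -103.777778 kN·m

M(16/3) = -934/9 kN·m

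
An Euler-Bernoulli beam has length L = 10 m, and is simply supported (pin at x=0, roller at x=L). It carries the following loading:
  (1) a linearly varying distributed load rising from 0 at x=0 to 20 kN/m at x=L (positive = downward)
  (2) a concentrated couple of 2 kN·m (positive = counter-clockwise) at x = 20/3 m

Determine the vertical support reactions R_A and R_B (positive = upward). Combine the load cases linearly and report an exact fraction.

R_A = 503/15 kN, R_B = 997/15 kN

Load 1 — triangular load w₀=20 kN/m (0→w₀ over full span):
  R_A = w₀L/6 = 20·10/6 = 100/3 kN
  R_B = w₀L/3 = 20·10/3 = 200/3 kN
Load 2 — applied couple M₀=2 kN·m at a=20/3 m (b=L-a=10/3):
  R_A = M₀/L = 2/10 = 1/5 kN
  R_B = -M₀/L = -2/10 = -1/5 kN
Superposition: R_A = 503/15 kN, R_B = 997/15 kN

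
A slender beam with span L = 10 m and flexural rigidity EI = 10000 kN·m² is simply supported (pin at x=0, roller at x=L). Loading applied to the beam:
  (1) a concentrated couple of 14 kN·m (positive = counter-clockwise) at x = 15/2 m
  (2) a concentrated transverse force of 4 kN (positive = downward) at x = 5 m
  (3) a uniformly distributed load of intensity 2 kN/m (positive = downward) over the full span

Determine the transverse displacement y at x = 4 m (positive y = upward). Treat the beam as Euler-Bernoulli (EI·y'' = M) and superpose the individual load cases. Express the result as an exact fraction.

Load 1 — applied couple M₀=14 kN·m at a=15/2 m (b=L-a=5/2):
  y_1 = (M₀x³/(6L)+C₁x)/EI  [x≤a] with C₁=M₀(3b²-L²)/(6L)=-455/24 = (14·4³/(6·10)+(-455/24)·4)/10000 = -609/100000 m
Load 2 — point force P=4 kN at a=5 m (b=L-a=5):
  y_2 = -Pbx(L²-b²-x²)/(6LEI)  [x≤a] = -4·5·4·(10²-5²-4²)/(6·10·10000) = -59/7500 m
Load 3 — uniform load w=2 kN/m over full span:
  y_3 = -wx(L³-2Lx²+x³)/(24EI) = -2·4·(10³-2·10·4²+4³)/(24·10000) = -31/1250 m
Superposition: y = Σ y_i = -11627/300000 m ≈ -0.038757 m

y(4) = -11627/300000 m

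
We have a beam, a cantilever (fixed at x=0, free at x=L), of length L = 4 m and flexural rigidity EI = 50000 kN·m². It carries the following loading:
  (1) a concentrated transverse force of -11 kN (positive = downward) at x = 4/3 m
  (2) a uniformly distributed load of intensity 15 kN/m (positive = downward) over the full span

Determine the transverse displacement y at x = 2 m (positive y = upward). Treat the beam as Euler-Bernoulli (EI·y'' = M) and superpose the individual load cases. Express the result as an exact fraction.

y(2) = -6269/2025000 m

Load 1 — point force P=-11 kN at a=4/3 m (b=L-a=8/3):
  y_1 = -Pa²(3x-a)/(6EI)  [x>a] = -(-11)·(4/3)²·(3·2-(4/3))/(6·50000) = 77/253125 m
Load 2 — uniform load w=15 kN/m over full span:
  y_2 = -wx²(x²-4Lx+6L²)/(24EI) = -15·2²·(2²-4·4·2+6·4²)/(24·50000) = -17/5000 m
Superposition: y = Σ y_i = -6269/2025000 m ≈ -0.003096 m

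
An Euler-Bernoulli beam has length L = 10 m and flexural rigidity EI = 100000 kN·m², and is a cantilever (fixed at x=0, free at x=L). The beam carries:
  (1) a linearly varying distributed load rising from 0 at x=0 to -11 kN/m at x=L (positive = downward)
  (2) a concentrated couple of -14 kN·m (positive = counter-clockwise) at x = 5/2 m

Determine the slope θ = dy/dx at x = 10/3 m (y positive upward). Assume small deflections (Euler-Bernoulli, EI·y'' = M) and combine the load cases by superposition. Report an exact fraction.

θ(10/3) = 10781/1215000 rad

Load 1 — triangular load w₀=-11 kN/m (0→w₀ over full span):
  θ_1 = (w₀Lx²/4-w₀L²x/3-w₀x⁴/(24L))/EI = ((-11)·10·(10/3)²/4-(-11)·10²·(10/3)/3-(-11)·(10/3)⁴/(24·10))/100000 = 1793/194400 rad
Load 2 — applied couple M₀=-14 kN·m at a=5/2 m (b=L-a=15/2):
  θ_2 = M₀a/EI  [x>a] = (-14)·(5/2)/100000 = -7/20000 rad
Superposition: θ = Σ θ_i = 10781/1215000 rad ≈ 0.008873 rad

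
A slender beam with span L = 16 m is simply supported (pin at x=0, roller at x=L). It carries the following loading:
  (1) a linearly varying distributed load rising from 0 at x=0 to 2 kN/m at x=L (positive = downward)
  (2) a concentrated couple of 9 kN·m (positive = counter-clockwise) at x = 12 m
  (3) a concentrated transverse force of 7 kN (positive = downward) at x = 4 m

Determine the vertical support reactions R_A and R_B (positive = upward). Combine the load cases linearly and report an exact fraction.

Load 1 — triangular load w₀=2 kN/m (0→w₀ over full span):
  R_A = w₀L/6 = 2·16/6 = 16/3 kN
  R_B = w₀L/3 = 2·16/3 = 32/3 kN
Load 2 — applied couple M₀=9 kN·m at a=12 m (b=L-a=4):
  R_A = M₀/L = 9/16 kN
  R_B = -M₀/L = -9/16 kN
Load 3 — point force P=7 kN at a=4 m (b=L-a=12):
  R_A = Pb/L = 7·12/16 = 21/4 kN
  R_B = Pa/L = 7·4/16 = 7/4 kN
Superposition: R_A = 535/48 kN, R_B = 569/48 kN

R_A = 535/48 kN, R_B = 569/48 kN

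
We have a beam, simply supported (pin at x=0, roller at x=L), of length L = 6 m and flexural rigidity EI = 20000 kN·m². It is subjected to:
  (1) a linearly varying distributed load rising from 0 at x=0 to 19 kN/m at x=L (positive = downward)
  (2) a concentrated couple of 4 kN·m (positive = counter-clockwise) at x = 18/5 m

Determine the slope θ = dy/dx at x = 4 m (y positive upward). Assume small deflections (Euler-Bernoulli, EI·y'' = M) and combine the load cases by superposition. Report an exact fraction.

Load 1 — triangular load w₀=19 kN/m (0→w₀ over full span):
  θ_1 = -w₀(7L⁴-30L²x²+15x⁴)/(360LEI) = -19·(7·6⁴-30·6²·4²+15·4⁴)/(360·6·20000) = 1729/900000 rad
Load 2 — applied couple M₀=4 kN·m at a=18/5 m (b=L-a=12/5):
  θ_2 = (M₀x²/(2L)-M₀(x-a)+C₁)/EI  [x>a] with C₁=M₀(3b²-L²)/(6L)=-52/25 = (4·4²/(2·6)-4·(4-(18/5))+(-52/25))/20000 = 31/375000 rad
Superposition: θ = Σ θ_i = 9017/4500000 rad ≈ 0.002004 rad

θ(4) = 9017/4500000 rad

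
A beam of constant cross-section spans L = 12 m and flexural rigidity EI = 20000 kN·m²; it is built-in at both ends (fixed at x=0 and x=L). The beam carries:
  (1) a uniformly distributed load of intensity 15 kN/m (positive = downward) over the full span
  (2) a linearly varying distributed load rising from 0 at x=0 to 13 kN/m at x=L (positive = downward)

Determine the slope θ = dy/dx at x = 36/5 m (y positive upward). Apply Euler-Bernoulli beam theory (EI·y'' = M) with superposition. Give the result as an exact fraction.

Load 1 — uniform load w=15 kN/m over full span:
  θ_1 = -wx(L-x)(L-2x)/(12EI) = -15·(36/5)·(12-(36/5))·(12-2·(36/5))/(12·20000) = 81/15625 rad
Load 2 — triangular load w₀=13 kN/m (0→w₀ over full span):
  θ_2 = -w₀(2x(L-x)(L-2x)(x+2L)+x²(L-x)²)/(120LEI) = -13·(2·(36/5)·(12-(36/5))·(12-2·(36/5))·((36/5)+2·12)+(36/5)²·(12-(36/5))²)/(120·12·20000) = 702/390625 rad
Superposition: θ = Σ θ_i = 2727/390625 rad ≈ 0.006981 rad

θ(36/5) = 2727/390625 rad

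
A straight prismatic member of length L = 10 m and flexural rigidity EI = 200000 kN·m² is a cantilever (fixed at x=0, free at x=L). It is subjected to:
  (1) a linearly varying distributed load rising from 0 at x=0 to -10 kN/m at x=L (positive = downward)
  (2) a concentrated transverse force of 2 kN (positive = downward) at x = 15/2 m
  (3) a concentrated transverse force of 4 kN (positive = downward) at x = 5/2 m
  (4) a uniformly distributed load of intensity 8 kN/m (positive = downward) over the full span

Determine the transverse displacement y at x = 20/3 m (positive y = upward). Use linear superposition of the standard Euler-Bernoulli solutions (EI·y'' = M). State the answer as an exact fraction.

Load 1 — triangular load w₀=-10 kN/m (0→w₀ over full span):
  y_1 = (w₀Lx³/12-w₀L²x²/6-w₀x⁵/(120L))/EI = ((-10)·10·(20/3)³/12-(-10)·10²·(20/3)²/6-(-10)·(20/3)⁵/(120·10))/200000 = 92/3645 m
Load 2 — point force P=2 kN at a=15/2 m (b=L-a=5/2):
  y_2 = -Px²(3a-x)/(6EI)  [x≤a] = -2·(20/3)²·(3·(15/2)-(20/3))/(6·200000) = -19/16200 m
Load 3 — point force P=4 kN at a=5/2 m (b=L-a=15/2):
  y_3 = -Pa²(3x-a)/(6EI)  [x>a] = -4·(5/2)²·(3·(20/3)-(5/2))/(6·200000) = -7/19200 m
Load 4 — uniform load w=8 kN/m over full span:
  y_4 = -wx²(x²-4Lx+6L²)/(24EI) = -8·(20/3)²·((20/3)²-4·10·(20/3)+6·10²)/(24·200000) = -34/1215 m
Superposition: y = Σ y_i = -19973/4665600 m ≈ -0.004281 m

y(20/3) = -19973/4665600 m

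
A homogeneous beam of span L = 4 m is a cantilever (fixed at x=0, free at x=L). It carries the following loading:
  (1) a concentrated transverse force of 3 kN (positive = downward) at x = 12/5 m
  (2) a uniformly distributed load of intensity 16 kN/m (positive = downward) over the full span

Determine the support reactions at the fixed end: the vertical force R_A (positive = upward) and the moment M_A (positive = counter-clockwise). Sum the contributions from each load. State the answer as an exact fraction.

R_A = 67 kN, M_A = 676/5 kN·m

Load 1 — point force P=3 kN at a=12/5 m (b=L-a=8/5):
  R_A = P = 3 kN
  M_A = Pa = 3·(12/5) = 36/5 kN·m
Load 2 — uniform load w=16 kN/m over full span:
  R_A = wL = 16·4 = 64 kN
  M_A = wL²/2 = 16·4²/2 = 128 kN·m
Superposition: R_A = 67 kN, M_A = 676/5 kN·m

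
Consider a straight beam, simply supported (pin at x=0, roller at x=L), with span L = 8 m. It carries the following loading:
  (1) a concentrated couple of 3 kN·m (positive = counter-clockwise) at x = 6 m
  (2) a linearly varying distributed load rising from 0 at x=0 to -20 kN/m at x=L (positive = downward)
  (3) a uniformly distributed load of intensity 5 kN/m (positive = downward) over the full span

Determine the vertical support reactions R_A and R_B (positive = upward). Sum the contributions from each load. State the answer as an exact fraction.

R_A = -151/24 kN, R_B = -809/24 kN

Load 1 — applied couple M₀=3 kN·m at a=6 m (b=L-a=2):
  R_A = M₀/L = 3/8 kN
  R_B = -M₀/L = -3/8 kN
Load 2 — triangular load w₀=-20 kN/m (0→w₀ over full span):
  R_A = w₀L/6 = (-20)·8/6 = -80/3 kN
  R_B = w₀L/3 = (-20)·8/3 = -160/3 kN
Load 3 — uniform load w=5 kN/m over full span:
  R_A = wL/2 = 5·8/2 = 20 kN
  R_B = wL/2 = 5·8/2 = 20 kN
Superposition: R_A = -151/24 kN, R_B = -809/24 kN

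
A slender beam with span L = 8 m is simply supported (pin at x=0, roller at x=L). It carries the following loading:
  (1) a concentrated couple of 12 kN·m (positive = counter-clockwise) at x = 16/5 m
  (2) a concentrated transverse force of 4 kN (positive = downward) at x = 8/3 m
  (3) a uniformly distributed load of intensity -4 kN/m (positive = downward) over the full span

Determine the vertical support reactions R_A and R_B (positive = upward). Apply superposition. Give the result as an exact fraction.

R_A = -71/6 kN, R_B = -97/6 kN

Load 1 — applied couple M₀=12 kN·m at a=16/5 m (b=L-a=24/5):
  R_A = M₀/L = 12/8 = 3/2 kN
  R_B = -M₀/L = -12/8 = -3/2 kN
Load 2 — point force P=4 kN at a=8/3 m (b=L-a=16/3):
  R_A = Pb/L = 4·(16/3)/8 = 8/3 kN
  R_B = Pa/L = 4·(8/3)/8 = 4/3 kN
Load 3 — uniform load w=-4 kN/m over full span:
  R_A = wL/2 = (-4)·8/2 = -16 kN
  R_B = wL/2 = (-4)·8/2 = -16 kN
Superposition: R_A = -71/6 kN, R_B = -97/6 kN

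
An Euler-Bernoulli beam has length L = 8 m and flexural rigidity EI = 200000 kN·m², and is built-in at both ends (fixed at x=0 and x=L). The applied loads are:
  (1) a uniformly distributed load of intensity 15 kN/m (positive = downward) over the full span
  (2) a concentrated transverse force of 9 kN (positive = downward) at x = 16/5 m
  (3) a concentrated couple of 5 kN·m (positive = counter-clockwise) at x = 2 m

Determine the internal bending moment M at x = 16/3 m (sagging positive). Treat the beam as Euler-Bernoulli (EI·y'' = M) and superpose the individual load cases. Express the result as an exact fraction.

Load 1 — uniform load w=15 kN/m over full span:
  M_1 = wLx/2 - wL²/12 - wx²/2 = 15·8·(16/3)/2 - 15·8²/12 - 15·(16/3)²/2 = 80/3 kN·m
Load 2 — point force P=9 kN at a=16/5 m (b=L-a=24/5):
  M_2 = Pa²(a+3b)(L-x)/L³ - Pa²b/L²  [x>a] = 9·(16/5)²·((16/5)+3·(24/5))·(8-(16/3))/8³ - 9·(16/5)²·(24/5)/8² = 192/125 kN·m
Load 3 — applied couple M₀=5 kN·m at a=2 m (b=L-a=6):
  M_3 = R_Ax - M_A - M₀  [x>a] with R_A=45/64, M_A=-15/16 = (45/64)·(16/3) - (-15/16) - 5 = -5/16 kN·m
Superposition: M = Σ M_i = 167341/6000 kN·m ≈ 27.890167 kN·m

M(16/3) = 167341/6000 kN·m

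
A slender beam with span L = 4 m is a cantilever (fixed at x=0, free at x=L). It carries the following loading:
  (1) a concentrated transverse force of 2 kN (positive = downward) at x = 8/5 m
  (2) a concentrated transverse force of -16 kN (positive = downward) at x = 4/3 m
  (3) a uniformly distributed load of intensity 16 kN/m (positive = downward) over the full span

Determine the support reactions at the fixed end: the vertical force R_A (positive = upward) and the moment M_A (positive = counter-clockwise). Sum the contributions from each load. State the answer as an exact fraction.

Load 1 — point force P=2 kN at a=8/5 m (b=L-a=12/5):
  R_A = P = 2 kN
  M_A = Pa = 2·(8/5) = 16/5 kN·m
Load 2 — point force P=-16 kN at a=4/3 m (b=L-a=8/3):
  R_A = P = (-16) = -16 kN
  M_A = Pa = (-16)·(4/3) = -64/3 kN·m
Load 3 — uniform load w=16 kN/m over full span:
  R_A = wL = 16·4 = 64 kN
  M_A = wL²/2 = 16·4²/2 = 128 kN·m
Superposition: R_A = 50 kN, M_A = 1648/15 kN·m

R_A = 50 kN, M_A = 1648/15 kN·m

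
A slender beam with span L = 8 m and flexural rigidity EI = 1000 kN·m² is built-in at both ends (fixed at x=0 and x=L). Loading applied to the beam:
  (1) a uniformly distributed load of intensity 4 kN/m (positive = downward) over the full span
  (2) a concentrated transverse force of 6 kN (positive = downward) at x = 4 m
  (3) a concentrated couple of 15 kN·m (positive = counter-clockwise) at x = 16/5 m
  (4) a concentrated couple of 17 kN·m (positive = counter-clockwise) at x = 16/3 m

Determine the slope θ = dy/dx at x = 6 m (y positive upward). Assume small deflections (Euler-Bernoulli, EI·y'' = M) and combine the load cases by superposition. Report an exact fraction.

θ(6) = 44/1875 rad

Load 1 — uniform load w=4 kN/m over full span:
  θ_1 = -wx(L-x)(L-2x)/(12EI) = -4·6·(8-6)·(8-2·6)/(12·1000) = 2/125 rad
Load 2 — point force P=6 kN at a=4 m (b=L-a=4):
  θ_2 = Pa²(L-x)(2bL-(3b+a)(L-x))/(2L³EI)  [x>a] = 6·4²·(8-6)·(2·4·8-(3·4+4)·(8-6))/(2·8³·1000) = 3/500 rad
Load 3 — applied couple M₀=15 kN·m at a=16/5 m (b=L-a=24/5):
  θ_3 = (R_Ax²/2 - M_Ax - M₀(x-a))/EI  [x>a] with R_A=27/10, M_A=9/5 = ((27/10)·6²/2 - (9/5)·6 - 15·(6-(16/5)))/1000 = -21/5000 rad
Load 4 — applied couple M₀=17 kN·m at a=16/3 m (b=L-a=8/3):
  θ_4 = (R_Ax²/2 - M_Ax - M₀(x-a))/EI  [x>a] with R_A=17/6, M_A=17/3 = ((17/6)·6²/2 - (17/3)·6 - 17·(6-(16/3)))/1000 = 17/3000 rad
Superposition: θ = Σ θ_i = 44/1875 rad ≈ 0.023467 rad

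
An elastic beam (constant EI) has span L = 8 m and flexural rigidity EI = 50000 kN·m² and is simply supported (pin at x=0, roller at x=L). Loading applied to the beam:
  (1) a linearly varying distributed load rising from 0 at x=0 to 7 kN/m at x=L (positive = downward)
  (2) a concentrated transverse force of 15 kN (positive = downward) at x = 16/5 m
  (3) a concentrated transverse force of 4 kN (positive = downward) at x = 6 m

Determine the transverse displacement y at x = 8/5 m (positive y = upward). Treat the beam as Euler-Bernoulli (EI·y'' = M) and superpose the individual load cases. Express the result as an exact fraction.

y(8/5) = -623099/146484375 m

Load 1 — triangular load w₀=7 kN/m (0→w₀ over full span):
  y_1 = -w₀x(7L⁴-10L²x²+3x⁴)/(360LEI) = -7·(8/5)·(7·8⁴-10·8²·(8/5)²+3·(8/5)⁴)/(360·8·50000) = -308224/146484375 m
Load 2 — point force P=15 kN at a=16/5 m (b=L-a=24/5):
  y_2 = -Pbx(L²-b²-x²)/(6LEI)  [x≤a] = -15·(24/5)·(8/5)·(8²-(24/5)²-(8/5)²)/(6·8·50000) = -144/78125 m
Load 3 — point force P=4 kN at a=6 m (b=L-a=2):
  y_3 = -Pbx(L²-b²-x²)/(6LEI)  [x≤a] = -4·2·(8/5)·(8²-2²-(8/5)²)/(6·8·50000) = -359/1171875 m
Superposition: y = Σ y_i = -623099/146484375 m ≈ -0.004254 m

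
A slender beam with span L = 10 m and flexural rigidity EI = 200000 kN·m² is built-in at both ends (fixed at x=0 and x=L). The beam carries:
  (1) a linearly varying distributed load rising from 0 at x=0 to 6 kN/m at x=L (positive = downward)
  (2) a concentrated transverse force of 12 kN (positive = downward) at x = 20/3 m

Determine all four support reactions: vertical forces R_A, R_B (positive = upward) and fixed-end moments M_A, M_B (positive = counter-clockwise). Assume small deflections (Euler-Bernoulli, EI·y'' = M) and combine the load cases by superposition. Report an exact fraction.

Load 1 — triangular load w₀=6 kN/m (0→w₀ over full span):
  R_A = 3w₀L/20 = 3·6·10/20 = 9 kN
  M_A = w₀L²/30 = 6·10²/30 = 20 kN·m
  R_B = 7w₀L/20 = 7·6·10/20 = 21 kN
  M_B = -w₀L²/20 = -6·10²/20 = -30 kN·m
Load 2 — point force P=12 kN at a=20/3 m (b=L-a=10/3):
  R_A = Pb²(3a+b)/L³ = 12·(10/3)²·(3·(20/3)+(10/3))/10³ = 28/9 kN
  M_A = Pab²/L² = 12·(20/3)·(10/3)²/10² = 80/9 kN·m
  R_B = Pa²(a+3b)/L³ = 12·(20/3)²·((20/3)+3·(10/3))/10³ = 80/9 kN
  M_B = -Pa²b/L² = -12·(20/3)²·(10/3)/10² = -160/9 kN·m
Superposition: R_A = 109/9 kN, M_A = 260/9 kN·m, R_B = 269/9 kN, M_B = -430/9 kN·m

R_A = 109/9 kN, M_A = 260/9 kN·m, R_B = 269/9 kN, M_B = -430/9 kN·m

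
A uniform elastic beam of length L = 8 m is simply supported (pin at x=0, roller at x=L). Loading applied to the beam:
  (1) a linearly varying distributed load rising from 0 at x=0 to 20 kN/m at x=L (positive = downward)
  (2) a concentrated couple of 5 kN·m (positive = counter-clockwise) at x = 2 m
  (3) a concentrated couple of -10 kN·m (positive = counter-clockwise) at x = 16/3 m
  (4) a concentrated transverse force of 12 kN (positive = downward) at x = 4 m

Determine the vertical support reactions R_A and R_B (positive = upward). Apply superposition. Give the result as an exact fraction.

R_A = 769/24 kN, R_B = 1439/24 kN

Load 1 — triangular load w₀=20 kN/m (0→w₀ over full span):
  R_A = w₀L/6 = 20·8/6 = 80/3 kN
  R_B = w₀L/3 = 20·8/3 = 160/3 kN
Load 2 — applied couple M₀=5 kN·m at a=2 m (b=L-a=6):
  R_A = M₀/L = 5/8 kN
  R_B = -M₀/L = -5/8 kN
Load 3 — applied couple M₀=-10 kN·m at a=16/3 m (b=L-a=8/3):
  R_A = M₀/L = (-10)/8 = -5/4 kN
  R_B = -M₀/L = -(-10)/8 = 5/4 kN
Load 4 — point force P=12 kN at a=4 m (b=L-a=4):
  R_A = Pb/L = 12·4/8 = 6 kN
  R_B = Pa/L = 12·4/8 = 6 kN
Superposition: R_A = 769/24 kN, R_B = 1439/24 kN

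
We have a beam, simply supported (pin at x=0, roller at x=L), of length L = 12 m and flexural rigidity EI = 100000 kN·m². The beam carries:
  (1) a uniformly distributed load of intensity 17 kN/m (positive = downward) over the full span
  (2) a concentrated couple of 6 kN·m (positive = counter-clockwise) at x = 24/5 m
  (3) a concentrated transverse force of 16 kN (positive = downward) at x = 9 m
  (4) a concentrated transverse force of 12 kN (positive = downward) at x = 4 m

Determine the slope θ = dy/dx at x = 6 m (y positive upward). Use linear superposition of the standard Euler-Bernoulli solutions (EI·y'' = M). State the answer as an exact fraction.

θ(6) = -143/7500000 rad

Load 1 — uniform load w=17 kN/m over full span:
  θ_1 = -w(L³-6Lx²+4x³)/(24EI) = -17·(12³-6·12·6²+4·6³)/(24·100000) = 0 rad
Load 2 — applied couple M₀=6 kN·m at a=24/5 m (b=L-a=36/5):
  θ_2 = (M₀x²/(2L)-M₀(x-a)+C₁)/EI  [x>a] with C₁=M₀(3b²-L²)/(6L)=24/25 = (6·6²/(2·12)-6·(6-(24/5))+(24/25))/100000 = 69/2500000 rad
Load 3 — point force P=16 kN at a=9 m (b=L-a=3):
  θ_3 = -Pb(L²-b²-3x²)/(6LEI)  [x≤a] = -16·3·(12²-3²-3·6²)/(6·12·100000) = -9/50000 rad
Load 4 — point force P=12 kN at a=4 m (b=L-a=8):
  θ_4 = -Pa(2L²-6Lx+3x²+a²)/(6LEI)  [x>a] = -12·4·(2·12²-6·12·6+3·6²+4²)/(6·12·100000) = 1/7500 rad
Superposition: θ = Σ θ_i = -143/7500000 rad ≈ -0.000019 rad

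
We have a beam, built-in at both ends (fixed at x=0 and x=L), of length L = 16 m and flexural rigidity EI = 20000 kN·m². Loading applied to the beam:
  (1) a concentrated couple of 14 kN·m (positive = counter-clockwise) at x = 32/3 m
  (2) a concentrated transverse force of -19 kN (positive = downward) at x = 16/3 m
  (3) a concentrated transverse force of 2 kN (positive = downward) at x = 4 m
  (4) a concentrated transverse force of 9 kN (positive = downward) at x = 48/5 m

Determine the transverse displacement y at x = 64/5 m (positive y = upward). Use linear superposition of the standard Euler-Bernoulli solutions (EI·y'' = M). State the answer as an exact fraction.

y(64/5) = 68422/791015625 m

Load 1 — applied couple M₀=14 kN·m at a=32/3 m (b=L-a=16/3):
  y_1 = (R_Ax³/6 - M_Ax²/2 - M₀(x-a)²/2)/EI  [x>a] with R_A=7/6, M_A=14/3 = ((7/6)·(64/5)³/6 - (14/3)·(64/5)²/2 - 14·((64/5)-(32/3))²/2)/20000 = -224/703125 m
Load 2 — point force P=-19 kN at a=16/3 m (b=L-a=32/3):
  y_2 = -Pa²(L-x)²(3bL-(3b+a)(L-x))/(6L³EI)  [x>a] = -(-19)·(16/3)²·(16-(64/5))²·(3·(32/3)·16-(3·(32/3)+(16/3))·(16-(64/5)))/(6·16³·20000) = 27968/6328125 m
Load 3 — point force P=2 kN at a=4 m (b=L-a=12):
  y_3 = -Pa²(L-x)²(3bL-(3b+a)(L-x))/(6L³EI)  [x>a] = -2·4²·(16-(64/5))²·(3·12·16-(3·12+4)·(16-(64/5)))/(6·16³·20000) = -14/46875 m
Load 4 — point force P=9 kN at a=48/5 m (b=L-a=32/5):
  y_4 = -Pa²(L-x)²(3bL-(3b+a)(L-x))/(6L³EI)  [x>a] = -9·(48/5)²·(16-(64/5))²·(3·(32/5)·16-(3·(32/5)+(48/5))·(16-(64/5)))/(6·16³·20000) = -36288/9765625 m
Superposition: y = Σ y_i = 68422/791015625 m ≈ 0.000086 m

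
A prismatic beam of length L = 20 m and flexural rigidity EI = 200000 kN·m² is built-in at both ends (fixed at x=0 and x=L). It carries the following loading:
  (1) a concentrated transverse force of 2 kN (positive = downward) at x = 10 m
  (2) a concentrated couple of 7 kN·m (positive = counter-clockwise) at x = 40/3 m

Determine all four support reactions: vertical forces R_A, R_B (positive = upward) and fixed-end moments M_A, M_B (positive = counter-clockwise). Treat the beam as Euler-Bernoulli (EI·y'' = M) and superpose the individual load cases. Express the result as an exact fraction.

R_A = 22/15 kN, M_A = 22/3 kN·m, R_B = 8/15 kN, M_B = -5 kN·m

Load 1 — point force P=2 kN at a=10 m (b=L-a=10):
  R_A = Pb²(3a+b)/L³ = 2·10²·(3·10+10)/20³ = 1 kN
  M_A = Pab²/L² = 2·10·10²/20² = 5 kN·m
  R_B = Pa²(a+3b)/L³ = 2·10²·(10+3·10)/20³ = 1 kN
  M_B = -Pa²b/L² = -2·10²·10/20² = -5 kN·m
Load 2 — applied couple M₀=7 kN·m at a=40/3 m (b=L-a=20/3):
  R_A = 6M₀ab/L³ = 6·7·(40/3)·(20/3)/20³ = 7/15 kN
  M_A = M₀b(2a-b)/L² = 7·(20/3)·(2·(40/3)-(20/3))/20² = 7/3 kN·m
  R_B = -6M₀ab/L³ = -6·7·(40/3)·(20/3)/20³ = -7/15 kN
  M_B = M₀a(2b-a)/L² = 7·(40/3)·(2·(20/3)-(40/3))/20² = 0 kN·m
Superposition: R_A = 22/15 kN, M_A = 22/3 kN·m, R_B = 8/15 kN, M_B = -5 kN·m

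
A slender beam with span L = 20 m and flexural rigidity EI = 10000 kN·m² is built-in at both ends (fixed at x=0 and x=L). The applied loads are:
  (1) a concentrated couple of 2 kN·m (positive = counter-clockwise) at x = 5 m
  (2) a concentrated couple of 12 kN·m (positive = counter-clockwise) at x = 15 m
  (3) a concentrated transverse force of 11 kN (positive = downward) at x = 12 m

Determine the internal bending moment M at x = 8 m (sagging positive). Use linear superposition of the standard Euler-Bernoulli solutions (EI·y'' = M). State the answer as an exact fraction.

Load 1 — applied couple M₀=2 kN·m at a=5 m (b=L-a=15):
  M_1 = R_Ax - M_A - M₀  [x>a] with R_A=9/80, M_A=-3/8 = (9/80)·8 - (-3/8) - 2 = -29/40 kN·m
Load 2 — applied couple M₀=12 kN·m at a=15 m (b=L-a=5):
  M_2 = R_Ax - M_A  [x≤a] with R_A=27/40, M_A=15/4 = (27/40)·8 - (15/4) = 33/20 kN·m
Load 3 — point force P=11 kN at a=12 m (b=L-a=8):
  M_3 = Pb²(3a+b)x/L³ - Pab²/L²  [x≤a] = 11·8²·(3·12+8)·8/20³ - 11·12·8²/20² = 1232/125 kN·m
Superposition: M = Σ M_i = 10781/1000 kN·m ≈ 10.781000 kN·m

M(8) = 10781/1000 kN·m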